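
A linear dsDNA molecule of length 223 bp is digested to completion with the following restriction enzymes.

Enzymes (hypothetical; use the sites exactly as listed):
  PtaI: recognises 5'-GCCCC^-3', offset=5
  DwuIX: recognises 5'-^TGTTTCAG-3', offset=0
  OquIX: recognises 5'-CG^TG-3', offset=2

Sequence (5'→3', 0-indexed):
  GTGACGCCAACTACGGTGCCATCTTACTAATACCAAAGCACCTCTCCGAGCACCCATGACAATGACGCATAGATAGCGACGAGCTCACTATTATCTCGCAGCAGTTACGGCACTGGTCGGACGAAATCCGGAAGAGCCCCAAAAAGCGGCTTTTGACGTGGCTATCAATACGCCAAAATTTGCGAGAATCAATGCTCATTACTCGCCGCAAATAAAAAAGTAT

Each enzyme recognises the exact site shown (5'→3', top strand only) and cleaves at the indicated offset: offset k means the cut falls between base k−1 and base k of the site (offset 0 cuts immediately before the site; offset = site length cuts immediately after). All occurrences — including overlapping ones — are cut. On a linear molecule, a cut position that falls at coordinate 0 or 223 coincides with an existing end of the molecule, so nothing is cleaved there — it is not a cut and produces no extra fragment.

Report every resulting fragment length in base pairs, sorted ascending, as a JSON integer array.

Scan for sites:
  PtaI (GCCCC, off=5): starts [135] → cuts [140]
  DwuIX (TGTTTCAG, off=0): no sites
  OquIX (CGTG, off=2): starts [156] → cuts [158]

All cut coordinates (distinct, sorted): [140, 158]

Fragments:
  [0,140): 140 bp
  [140,158): 18 bp
  [158,223): 65 bp

[18,65,140]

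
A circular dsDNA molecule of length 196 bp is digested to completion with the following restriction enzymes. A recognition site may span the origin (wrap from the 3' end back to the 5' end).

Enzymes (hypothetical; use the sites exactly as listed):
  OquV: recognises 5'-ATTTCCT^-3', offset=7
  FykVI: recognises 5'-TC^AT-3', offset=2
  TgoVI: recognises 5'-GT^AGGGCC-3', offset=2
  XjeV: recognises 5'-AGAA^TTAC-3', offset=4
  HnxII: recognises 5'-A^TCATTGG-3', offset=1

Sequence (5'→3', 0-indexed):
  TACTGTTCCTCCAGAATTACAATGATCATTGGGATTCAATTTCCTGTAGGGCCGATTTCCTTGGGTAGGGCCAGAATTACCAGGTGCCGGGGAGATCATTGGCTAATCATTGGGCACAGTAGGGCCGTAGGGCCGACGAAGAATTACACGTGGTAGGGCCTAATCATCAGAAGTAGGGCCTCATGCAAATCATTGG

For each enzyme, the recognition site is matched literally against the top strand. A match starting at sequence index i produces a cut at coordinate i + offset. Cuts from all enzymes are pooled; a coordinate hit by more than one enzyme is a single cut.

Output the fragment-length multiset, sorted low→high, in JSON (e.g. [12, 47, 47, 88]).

[2,2,2,2,2,5,7,8,8,9,9,9,10,11,11,12,14,15,18,19,21]

Per-enzyme occurrences:
  OquV (ATTTCCT, off=7): starts [38, 54] → cuts [45, 61]
  FykVI (TCAT, off=2): starts [25, 95, 106, 163, 180, 189] → cuts [27, 97, 108, 165, 182, 191]
  TgoVI (GTAGGGCC, off=2): starts [45, 64, 118, 126, 152, 172] → cuts [47, 66, 120, 128, 154, 174]
  XjeV (AGAATTAC, off=4): starts [12, 72, 139] → cuts [16, 76, 143]
  HnxII (ATCATTGG, off=1): starts [24, 94, 105, 188] → cuts [25, 95, 106, 189]

Pooled cuts: [16, 25, 27, 45, 47, 61, 66, 76, 95, 97, 106, 108, 120, 128, 143, 154, 165, 174, 182, 189, 191]

Fragment lengths:
  16→25: 9 bp
  25→27: 2 bp
  27→45: 18 bp
  45→47: 2 bp
  47→61: 14 bp
  61→66: 5 bp
  66→76: 10 bp
  76→95: 19 bp
  95→97: 2 bp
  97→106: 9 bp
  106→108: 2 bp
  108→120: 12 bp
  120→128: 8 bp
  128→143: 15 bp
  143→154: 11 bp
  154→165: 11 bp
  165→174: 9 bp
  174→182: 8 bp
  182→189: 7 bp
  189→191: 2 bp
  191→16 (wrap): 196-191+16 = 21 bp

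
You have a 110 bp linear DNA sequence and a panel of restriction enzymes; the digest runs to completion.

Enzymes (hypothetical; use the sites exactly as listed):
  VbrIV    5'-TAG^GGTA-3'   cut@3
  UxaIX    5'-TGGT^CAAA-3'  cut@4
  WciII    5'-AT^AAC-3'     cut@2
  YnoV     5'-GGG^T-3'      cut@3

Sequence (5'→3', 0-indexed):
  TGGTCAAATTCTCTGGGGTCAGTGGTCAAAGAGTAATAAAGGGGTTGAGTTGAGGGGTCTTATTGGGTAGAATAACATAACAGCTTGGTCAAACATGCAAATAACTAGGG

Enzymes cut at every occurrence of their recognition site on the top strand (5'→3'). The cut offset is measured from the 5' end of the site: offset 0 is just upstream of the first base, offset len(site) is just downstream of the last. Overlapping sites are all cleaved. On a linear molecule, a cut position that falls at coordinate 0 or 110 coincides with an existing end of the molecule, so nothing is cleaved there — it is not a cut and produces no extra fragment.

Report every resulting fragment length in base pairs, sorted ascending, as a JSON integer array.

Site scan:
  VbrIV (TAGGGTA, off=3): no sites
  UxaIX (TGGTCAAA, off=4): starts [0, 22, 85] → cuts [4, 26, 89]
  WciII (ATAAC, off=2): starts [71, 76, 100] → cuts [73, 78, 102]
  YnoV (GGGT, off=3): starts [15, 41, 54, 64] → cuts [18, 44, 57, 67]

All cut coordinates (distinct, sorted): [4, 18, 26, 44, 57, 67, 73, 78, 89, 102]

Fragment lengths:
  [0,4): 4 bp
  [4,18): 14 bp
  [18,26): 8 bp
  [26,44): 18 bp
  [44,57): 13 bp
  [57,67): 10 bp
  [67,73): 6 bp
  [73,78): 5 bp
  [78,89): 11 bp
  [89,102): 13 bp
  [102,110): 8 bp

[4,5,6,8,8,10,11,13,13,14,18]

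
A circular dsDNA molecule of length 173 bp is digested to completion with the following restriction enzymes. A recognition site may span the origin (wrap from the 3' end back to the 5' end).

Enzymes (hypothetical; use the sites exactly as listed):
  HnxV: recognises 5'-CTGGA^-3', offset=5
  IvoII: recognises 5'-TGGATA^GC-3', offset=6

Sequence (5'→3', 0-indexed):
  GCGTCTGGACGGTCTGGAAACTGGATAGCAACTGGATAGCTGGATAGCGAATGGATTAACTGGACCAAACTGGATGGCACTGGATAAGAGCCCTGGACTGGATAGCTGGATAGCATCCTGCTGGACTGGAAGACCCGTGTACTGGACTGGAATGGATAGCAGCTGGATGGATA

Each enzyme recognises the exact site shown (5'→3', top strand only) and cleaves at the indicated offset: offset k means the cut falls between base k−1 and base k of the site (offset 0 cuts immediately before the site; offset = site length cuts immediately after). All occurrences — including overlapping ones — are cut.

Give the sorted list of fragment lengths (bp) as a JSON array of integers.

Scan for sites:
  HnxV (CTGGA, off=5): starts [4, 13, 20, 31, 39, 59, 69, 79, 92, 97, 105, 120, 125, 141, 146, 162] → cuts [9, 18, 25, 36, 44, 64, 74, 84, 97, 102, 110, 125, 130, 146, 151, 167]
  IvoII (TGGATAGC, off=6): starts [21, 32, 40, 98, 106, 152, 167] → cuts [0, 27, 38, 46, 104, 112, 158]

Pooled cuts: [0, 9, 18, 25, 27, 36, 38, 44, 46, 64, 74, 84, 97, 102, 104, 110, 112, 125, 130, 146, 151, 158, 167]

Fragments:
  0→9: 9 bp
  9→18: 9 bp
  18→25: 7 bp
  25→27: 2 bp
  27→36: 9 bp
  36→38: 2 bp
  38→44: 6 bp
  44→46: 2 bp
  46→64: 18 bp
  64→74: 10 bp
  74→84: 10 bp
  84→97: 13 bp
  97→102: 5 bp
  102→104: 2 bp
  104→110: 6 bp
  110→112: 2 bp
  112→125: 13 bp
  125→130: 5 bp
  130→146: 16 bp
  146→151: 5 bp
  151→158: 7 bp
  158→167: 9 bp
  167→0 (wrap): 173-167+0 = 6 bp

[2,2,2,2,2,5,5,5,6,6,6,7,7,9,9,9,9,10,10,13,13,16,18]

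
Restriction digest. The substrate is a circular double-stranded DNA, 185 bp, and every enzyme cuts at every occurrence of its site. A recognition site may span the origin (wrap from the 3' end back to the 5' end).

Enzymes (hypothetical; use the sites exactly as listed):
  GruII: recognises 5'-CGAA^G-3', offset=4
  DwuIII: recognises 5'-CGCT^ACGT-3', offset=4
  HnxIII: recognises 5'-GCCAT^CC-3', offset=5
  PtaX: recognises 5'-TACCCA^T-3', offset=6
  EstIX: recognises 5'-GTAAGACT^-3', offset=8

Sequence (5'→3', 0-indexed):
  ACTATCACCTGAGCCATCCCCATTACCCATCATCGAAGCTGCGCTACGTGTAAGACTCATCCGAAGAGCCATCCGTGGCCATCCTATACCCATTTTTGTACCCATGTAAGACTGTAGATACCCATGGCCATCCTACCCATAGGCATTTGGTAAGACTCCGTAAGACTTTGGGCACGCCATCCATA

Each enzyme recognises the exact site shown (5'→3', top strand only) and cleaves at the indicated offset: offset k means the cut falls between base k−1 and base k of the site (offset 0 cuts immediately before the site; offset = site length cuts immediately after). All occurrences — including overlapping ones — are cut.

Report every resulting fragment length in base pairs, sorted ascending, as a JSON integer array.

[7,7,8,8,8,8,9,10,10,10,11,12,12,12,13,18,22]

Scan for sites:
  GruII CGAAG/4: at [33, 61] ⇒ [37, 65]
  DwuIII CGCTACGT/4: at [41] ⇒ [45]
  HnxIII GCCATCC/5: at [12, 67, 77, 126, 175] ⇒ [17, 72, 82, 131, 180]
  PtaX TACCCAT/6: at [23, 86, 98, 118, 133] ⇒ [29, 92, 104, 124, 139]
  EstIX GTAAGACT/8: at [49, 105, 149, 159] ⇒ [57, 113, 157, 167]

All cut coordinates (distinct, sorted): [17, 29, 37, 45, 57, 65, 72, 82, 92, 104, 113, 124, 131, 139, 157, 167, 180]

Fragments:
  17→29: 12 bp
  29→37: 8 bp
  37→45: 8 bp
  45→57: 12 bp
  57→65: 8 bp
  65→72: 7 bp
  72→82: 10 bp
  82→92: 10 bp
  92→104: 12 bp
  104→113: 9 bp
  113→124: 11 bp
  124→131: 7 bp
  131→139: 8 bp
  139→157: 18 bp
  157→167: 10 bp
  167→180: 13 bp
  180→17 (wrap): 185-180+17 = 22 bp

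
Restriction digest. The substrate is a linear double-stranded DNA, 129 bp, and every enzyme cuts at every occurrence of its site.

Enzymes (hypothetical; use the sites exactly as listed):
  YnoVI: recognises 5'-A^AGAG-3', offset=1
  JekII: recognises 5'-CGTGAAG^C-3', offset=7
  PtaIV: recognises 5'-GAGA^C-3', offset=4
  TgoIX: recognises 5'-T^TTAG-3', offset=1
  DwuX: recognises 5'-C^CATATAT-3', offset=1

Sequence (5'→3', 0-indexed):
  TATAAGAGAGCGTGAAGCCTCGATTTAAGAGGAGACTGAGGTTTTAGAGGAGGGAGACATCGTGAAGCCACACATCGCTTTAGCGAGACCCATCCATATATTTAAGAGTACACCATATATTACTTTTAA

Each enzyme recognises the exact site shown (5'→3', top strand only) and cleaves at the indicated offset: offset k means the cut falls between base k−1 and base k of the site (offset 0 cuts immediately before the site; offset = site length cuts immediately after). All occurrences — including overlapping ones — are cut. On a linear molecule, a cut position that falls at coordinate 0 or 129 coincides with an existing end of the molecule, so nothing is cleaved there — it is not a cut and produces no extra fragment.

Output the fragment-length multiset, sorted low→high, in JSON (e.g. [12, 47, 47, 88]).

Per-enzyme occurrences:
  YnoVI (AAGAG, off=1): starts [3, 26, 103] → cuts [4, 27, 104]
  JekII (CGTGAAGC, off=7): starts [10, 60] → cuts [17, 67]
  PtaIV (GAGAC, off=4): starts [31, 53, 84] → cuts [35, 57, 88]
  TgoIX (TTTAG, off=1): starts [42, 78] → cuts [43, 79]
  DwuX (CCATATAT, off=1): starts [93, 112] → cuts [94, 113]

All cut coordinates (distinct, sorted): [4, 17, 27, 35, 43, 57, 67, 79, 88, 94, 104, 113]

Fragment lengths:
  [0,4): 4 bp
  [4,17): 13 bp
  [17,27): 10 bp
  [27,35): 8 bp
  [35,43): 8 bp
  [43,57): 14 bp
  [57,67): 10 bp
  [67,79): 12 bp
  [79,88): 9 bp
  [88,94): 6 bp
  [94,104): 10 bp
  [104,113): 9 bp
  [113,129): 16 bp

[4,6,8,8,9,9,10,10,10,12,13,14,16]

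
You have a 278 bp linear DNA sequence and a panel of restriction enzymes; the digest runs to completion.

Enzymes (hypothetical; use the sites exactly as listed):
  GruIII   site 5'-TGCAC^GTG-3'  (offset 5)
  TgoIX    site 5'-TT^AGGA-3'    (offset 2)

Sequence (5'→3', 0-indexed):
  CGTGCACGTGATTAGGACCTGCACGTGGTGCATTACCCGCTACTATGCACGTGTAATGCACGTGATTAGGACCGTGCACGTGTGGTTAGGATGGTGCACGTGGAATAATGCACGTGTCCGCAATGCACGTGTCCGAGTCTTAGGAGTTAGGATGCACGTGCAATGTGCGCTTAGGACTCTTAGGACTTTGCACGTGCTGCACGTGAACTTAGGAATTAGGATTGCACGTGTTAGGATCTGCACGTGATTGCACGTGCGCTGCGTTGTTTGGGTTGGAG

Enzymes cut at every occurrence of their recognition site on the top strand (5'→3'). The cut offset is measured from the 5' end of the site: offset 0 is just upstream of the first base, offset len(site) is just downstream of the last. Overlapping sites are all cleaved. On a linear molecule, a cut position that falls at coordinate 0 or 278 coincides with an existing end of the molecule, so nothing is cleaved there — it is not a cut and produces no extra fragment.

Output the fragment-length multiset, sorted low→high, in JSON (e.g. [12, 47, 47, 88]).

Site scan:
  GruIII TGCACGTG/5: at [2, 19, 45, 56, 74, 94, 108, 123, 152, 188, 197, 222, 238, 248] ⇒ [7, 24, 50, 61, 79, 99, 113, 128, 157, 193, 202, 227, 243, 253]
  TgoIX TTAGGA/2: at [11, 65, 85, 139, 146, 170, 179, 208, 215, 230] ⇒ [13, 67, 87, 141, 148, 172, 181, 210, 217, 232]

Pooled cuts: [7, 13, 24, 50, 61, 67, 79, 87, 99, 113, 128, 141, 148, 157, 172, 181, 193, 202, 210, 217, 227, 232, 243, 253]

Fragments:
  [0,7): 7 bp
  [7,13): 6 bp
  [13,24): 11 bp
  [24,50): 26 bp
  [50,61): 11 bp
  [61,67): 6 bp
  [67,79): 12 bp
  [79,87): 8 bp
  [87,99): 12 bp
  [99,113): 14 bp
  [113,128): 15 bp
  [128,141): 13 bp
  [141,148): 7 bp
  [148,157): 9 bp
  [157,172): 15 bp
  [172,181): 9 bp
  [181,193): 12 bp
  [193,202): 9 bp
  [202,210): 8 bp
  [210,217): 7 bp
  [217,227): 10 bp
  [227,232): 5 bp
  [232,243): 11 bp
  [243,253): 10 bp
  [253,278): 25 bp

[5,6,6,7,7,7,8,8,9,9,9,10,10,11,11,11,12,12,12,13,14,15,15,25,26]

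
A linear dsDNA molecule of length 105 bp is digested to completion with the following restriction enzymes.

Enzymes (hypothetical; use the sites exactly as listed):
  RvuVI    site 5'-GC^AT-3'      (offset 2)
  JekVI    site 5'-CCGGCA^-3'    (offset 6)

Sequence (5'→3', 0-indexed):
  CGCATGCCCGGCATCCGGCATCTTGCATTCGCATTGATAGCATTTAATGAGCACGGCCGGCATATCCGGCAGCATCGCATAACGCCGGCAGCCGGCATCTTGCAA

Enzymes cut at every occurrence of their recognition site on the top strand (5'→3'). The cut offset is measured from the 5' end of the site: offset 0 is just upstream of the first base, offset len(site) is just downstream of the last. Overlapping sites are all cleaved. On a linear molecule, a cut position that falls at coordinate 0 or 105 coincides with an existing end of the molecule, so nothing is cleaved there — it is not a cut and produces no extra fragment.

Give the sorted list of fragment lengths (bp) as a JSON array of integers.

Scan for sites:
  RvuVI GCAT/2: at [1, 10, 17, 24, 30, 39, 59, 71, 76, 94] ⇒ [3, 12, 19, 26, 32, 41, 61, 73, 78, 96]
  JekVI CCGGCA/6: at [7, 14, 56, 65, 84, 91] ⇒ [13, 20, 62, 71, 90, 97]

Pooled cuts: [3, 12, 13, 19, 20, 26, 32, 41, 61, 62, 71, 73, 78, 90, 96, 97]

Fragments:
  [0,3): 3 bp
  [3,12): 9 bp
  [12,13): 1 bp
  [13,19): 6 bp
  [19,20): 1 bp
  [20,26): 6 bp
  [26,32): 6 bp
  [32,41): 9 bp
  [41,61): 20 bp
  [61,62): 1 bp
  [62,71): 9 bp
  [71,73): 2 bp
  [73,78): 5 bp
  [78,90): 12 bp
  [90,96): 6 bp
  [96,97): 1 bp
  [97,105): 8 bp

[1,1,1,1,2,3,5,6,6,6,6,8,9,9,9,12,20]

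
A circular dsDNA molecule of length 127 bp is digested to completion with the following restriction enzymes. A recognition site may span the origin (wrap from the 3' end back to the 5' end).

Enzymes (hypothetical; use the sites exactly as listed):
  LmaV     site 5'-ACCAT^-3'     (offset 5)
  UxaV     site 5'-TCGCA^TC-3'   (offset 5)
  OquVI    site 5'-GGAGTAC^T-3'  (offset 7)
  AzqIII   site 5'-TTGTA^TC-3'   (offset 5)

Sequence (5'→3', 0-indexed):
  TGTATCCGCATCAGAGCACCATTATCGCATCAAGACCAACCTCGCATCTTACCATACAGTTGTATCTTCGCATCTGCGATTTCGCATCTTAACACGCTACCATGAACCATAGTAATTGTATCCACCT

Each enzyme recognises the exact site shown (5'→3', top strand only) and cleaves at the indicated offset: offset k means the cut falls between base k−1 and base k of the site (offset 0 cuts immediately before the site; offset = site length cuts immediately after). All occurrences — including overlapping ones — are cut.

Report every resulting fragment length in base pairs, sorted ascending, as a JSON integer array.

[7,7,8,9,9,10,11,14,17,17,18]

Scan for sites:
  LmaV (ACCAT, off=5): starts [17, 50, 98, 105] → cuts [22, 55, 103, 110]
  UxaV (TCGCATC, off=5): starts [24, 41, 67, 81] → cuts [29, 46, 72, 86]
  OquVI (GGAGTACT, off=7): no sites
  AzqIII (TTGTATC, off=5): starts [59, 115, 126] → cuts [4, 64, 120]

Pooled cuts: [4, 22, 29, 46, 55, 64, 72, 86, 103, 110, 120]

Fragment lengths:
  4→22: 18 bp
  22→29: 7 bp
  29→46: 17 bp
  46→55: 9 bp
  55→64: 9 bp
  64→72: 8 bp
  72→86: 14 bp
  86→103: 17 bp
  103→110: 7 bp
  110→120: 10 bp
  120→4 (wrap): 127-120+4 = 11 bp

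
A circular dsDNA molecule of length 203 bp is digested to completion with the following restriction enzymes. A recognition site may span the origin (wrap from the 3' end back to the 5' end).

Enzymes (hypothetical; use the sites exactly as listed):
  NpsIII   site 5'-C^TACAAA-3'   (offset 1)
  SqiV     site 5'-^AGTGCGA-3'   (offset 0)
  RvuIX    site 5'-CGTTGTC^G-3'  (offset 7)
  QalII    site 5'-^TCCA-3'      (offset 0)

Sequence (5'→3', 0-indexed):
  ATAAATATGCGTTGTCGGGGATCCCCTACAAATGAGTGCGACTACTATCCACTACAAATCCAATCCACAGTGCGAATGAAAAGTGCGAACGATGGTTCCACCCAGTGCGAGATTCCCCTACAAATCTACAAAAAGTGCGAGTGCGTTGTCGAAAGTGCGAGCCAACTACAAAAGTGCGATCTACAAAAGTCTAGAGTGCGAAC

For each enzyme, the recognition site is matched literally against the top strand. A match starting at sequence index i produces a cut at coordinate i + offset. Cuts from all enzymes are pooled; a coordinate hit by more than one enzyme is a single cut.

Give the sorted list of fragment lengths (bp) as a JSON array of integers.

Scan for sites:
  NpsIII CTACAAA/1: at [25, 51, 117, 125, 165, 180] ⇒ [26, 52, 118, 126, 166, 181]
  SqiV AGTGCGA/0: at [34, 68, 81, 103, 133, 153, 172, 194] ⇒ [34, 68, 81, 103, 133, 153, 172, 194]
  RvuIX CGTTGTCG/7: at [9, 143] ⇒ [16, 150]
  QalII TCCA/0: at [47, 58, 63, 96] ⇒ [47, 58, 63, 96]

All cut coordinates (distinct, sorted): [16, 26, 34, 47, 52, 58, 63, 68, 81, 96, 103, 118, 126, 133, 150, 153, 166, 172, 181, 194]

Fragment lengths:
  16→26: 10 bp
  26→34: 8 bp
  34→47: 13 bp
  47→52: 5 bp
  52→58: 6 bp
  58→63: 5 bp
  63→68: 5 bp
  68→81: 13 bp
  81→96: 15 bp
  96→103: 7 bp
  103→118: 15 bp
  118→126: 8 bp
  126→133: 7 bp
  133→150: 17 bp
  150→153: 3 bp
  153→166: 13 bp
  166→172: 6 bp
  172→181: 9 bp
  181→194: 13 bp
  194→16 (wrap): 203-194+16 = 25 bp

[3,5,5,5,6,6,7,7,8,8,9,10,13,13,13,13,15,15,17,25]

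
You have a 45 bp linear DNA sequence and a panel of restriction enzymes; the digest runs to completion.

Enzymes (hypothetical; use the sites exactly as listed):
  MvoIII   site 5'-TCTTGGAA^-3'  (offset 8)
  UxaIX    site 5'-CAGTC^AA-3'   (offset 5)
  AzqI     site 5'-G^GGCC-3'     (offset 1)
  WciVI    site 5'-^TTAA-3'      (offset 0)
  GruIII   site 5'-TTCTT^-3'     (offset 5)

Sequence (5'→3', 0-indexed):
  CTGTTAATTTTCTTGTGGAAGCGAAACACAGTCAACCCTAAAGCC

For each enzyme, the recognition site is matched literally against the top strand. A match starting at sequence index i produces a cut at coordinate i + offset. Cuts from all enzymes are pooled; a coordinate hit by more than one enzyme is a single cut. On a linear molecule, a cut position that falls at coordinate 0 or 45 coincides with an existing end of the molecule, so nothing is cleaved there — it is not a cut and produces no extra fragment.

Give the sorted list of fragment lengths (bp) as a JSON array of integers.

[3,11,12,19]

Per-enzyme occurrences:
  MvoIII (TCTTGGAA, off=8): no sites
  UxaIX (CAGTCAA, off=5): starts [28] → cuts [33]
  AzqI (GGGCC, off=1): no sites
  WciVI (TTAA, off=0): starts [3] → cuts [3]
  GruIII (TTCTT, off=5): starts [9] → cuts [14]

All cut coordinates (distinct, sorted): [3, 14, 33]

Fragment lengths:
  [0,3): 3 bp
  [3,14): 11 bp
  [14,33): 19 bp
  [33,45): 12 bp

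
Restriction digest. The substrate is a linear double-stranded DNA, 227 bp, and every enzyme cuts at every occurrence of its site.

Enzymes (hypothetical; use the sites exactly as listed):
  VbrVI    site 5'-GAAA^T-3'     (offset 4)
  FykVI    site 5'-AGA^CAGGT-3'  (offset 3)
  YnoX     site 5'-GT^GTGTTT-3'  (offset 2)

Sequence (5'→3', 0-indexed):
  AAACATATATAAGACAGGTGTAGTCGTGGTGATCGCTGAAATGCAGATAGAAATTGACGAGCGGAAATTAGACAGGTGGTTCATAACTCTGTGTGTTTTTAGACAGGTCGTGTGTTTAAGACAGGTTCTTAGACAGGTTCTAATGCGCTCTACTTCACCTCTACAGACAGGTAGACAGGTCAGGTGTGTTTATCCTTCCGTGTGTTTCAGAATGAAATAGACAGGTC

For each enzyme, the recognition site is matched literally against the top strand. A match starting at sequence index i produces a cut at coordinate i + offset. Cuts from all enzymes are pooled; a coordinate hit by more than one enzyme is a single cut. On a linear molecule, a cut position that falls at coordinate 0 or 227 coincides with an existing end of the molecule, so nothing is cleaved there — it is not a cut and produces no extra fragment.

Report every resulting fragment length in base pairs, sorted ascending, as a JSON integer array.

[4,5,6,8,8,10,10,11,12,12,14,14,16,16,20,27,34]

Scan for sites:
  VbrVI GAAAT/4: at [37, 49, 63, 213] ⇒ [41, 53, 67, 217]
  FykVI AGACAGGT/3: at [11, 69, 100, 118, 130, 164, 172, 218] ⇒ [14, 72, 103, 121, 133, 167, 175, 221]
  YnoX GTGTGTTT/2: at [90, 109, 183, 199] ⇒ [92, 111, 185, 201]

Pooled cuts: [14, 41, 53, 67, 72, 92, 103, 111, 121, 133, 167, 175, 185, 201, 217, 221]

Fragments:
  [0,14): 14 bp
  [14,41): 27 bp
  [41,53): 12 bp
  [53,67): 14 bp
  [67,72): 5 bp
  [72,92): 20 bp
  [92,103): 11 bp
  [103,111): 8 bp
  [111,121): 10 bp
  [121,133): 12 bp
  [133,167): 34 bp
  [167,175): 8 bp
  [175,185): 10 bp
  [185,201): 16 bp
  [201,217): 16 bp
  [217,221): 4 bp
  [221,227): 6 bp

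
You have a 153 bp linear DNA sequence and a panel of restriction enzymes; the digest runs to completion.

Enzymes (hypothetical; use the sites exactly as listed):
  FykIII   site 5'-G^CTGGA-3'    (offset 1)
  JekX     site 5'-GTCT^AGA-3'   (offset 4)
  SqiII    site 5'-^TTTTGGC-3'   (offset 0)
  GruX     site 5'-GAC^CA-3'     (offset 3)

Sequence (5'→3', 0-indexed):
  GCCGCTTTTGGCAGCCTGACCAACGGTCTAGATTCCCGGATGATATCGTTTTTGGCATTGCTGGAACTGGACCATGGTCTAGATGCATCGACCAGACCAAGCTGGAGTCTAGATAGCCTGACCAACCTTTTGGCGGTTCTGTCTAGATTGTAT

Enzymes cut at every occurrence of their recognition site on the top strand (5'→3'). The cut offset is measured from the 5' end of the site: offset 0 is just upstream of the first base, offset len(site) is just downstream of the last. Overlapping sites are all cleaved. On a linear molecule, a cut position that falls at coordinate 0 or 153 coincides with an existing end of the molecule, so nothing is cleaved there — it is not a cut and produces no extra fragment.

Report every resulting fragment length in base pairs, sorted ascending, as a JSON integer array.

[4,5,5,5,8,9,9,9,11,12,12,12,15,17,20]

Scan for sites:
  FykIII (GCTGGA, off=1): starts [59, 100] → cuts [60, 101]
  JekX (GTCTAGA, off=4): starts [25, 76, 106, 140] → cuts [29, 80, 110, 144]
  SqiII (TTTTGGC, off=0): starts [5, 49, 127] → cuts [5, 49, 127]
  GruX (GACCA, off=3): starts [17, 69, 89, 94, 119] → cuts [20, 72, 92, 97, 122]

All cut coordinates (distinct, sorted): [5, 20, 29, 49, 60, 72, 80, 92, 97, 101, 110, 122, 127, 144]

Fragment lengths:
  [0,5): 5 bp
  [5,20): 15 bp
  [20,29): 9 bp
  [29,49): 20 bp
  [49,60): 11 bp
  [60,72): 12 bp
  [72,80): 8 bp
  [80,92): 12 bp
  [92,97): 5 bp
  [97,101): 4 bp
  [101,110): 9 bp
  [110,122): 12 bp
  [122,127): 5 bp
  [127,144): 17 bp
  [144,153): 9 bp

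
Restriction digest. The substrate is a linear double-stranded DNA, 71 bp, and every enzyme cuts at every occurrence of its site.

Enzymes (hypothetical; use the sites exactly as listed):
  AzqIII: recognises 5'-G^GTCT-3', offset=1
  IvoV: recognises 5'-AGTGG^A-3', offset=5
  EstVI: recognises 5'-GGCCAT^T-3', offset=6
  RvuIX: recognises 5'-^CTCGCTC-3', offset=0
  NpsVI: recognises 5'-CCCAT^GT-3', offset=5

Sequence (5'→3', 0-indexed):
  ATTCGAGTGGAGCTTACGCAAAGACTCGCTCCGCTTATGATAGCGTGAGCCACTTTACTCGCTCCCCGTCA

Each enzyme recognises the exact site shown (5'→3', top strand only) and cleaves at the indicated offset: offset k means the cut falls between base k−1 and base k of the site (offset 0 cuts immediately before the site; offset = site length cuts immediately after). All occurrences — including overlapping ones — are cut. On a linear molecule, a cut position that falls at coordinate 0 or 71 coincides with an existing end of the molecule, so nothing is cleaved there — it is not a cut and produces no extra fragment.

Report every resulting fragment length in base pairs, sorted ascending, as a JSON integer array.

[10,14,14,33]

Site scan:
  AzqIII (GGTCT, off=1): no sites
  IvoV (AGTGGA, off=5): starts [5] → cuts [10]
  EstVI (GGCCATT, off=6): no sites
  RvuIX (CTCGCTC, off=0): starts [24, 57] → cuts [24, 57]
  NpsVI (CCCATGT, off=5): no sites

Pooled cuts: [10, 24, 57]

Fragments:
  [0,10): 10 bp
  [10,24): 14 bp
  [24,57): 33 bp
  [57,71): 14 bp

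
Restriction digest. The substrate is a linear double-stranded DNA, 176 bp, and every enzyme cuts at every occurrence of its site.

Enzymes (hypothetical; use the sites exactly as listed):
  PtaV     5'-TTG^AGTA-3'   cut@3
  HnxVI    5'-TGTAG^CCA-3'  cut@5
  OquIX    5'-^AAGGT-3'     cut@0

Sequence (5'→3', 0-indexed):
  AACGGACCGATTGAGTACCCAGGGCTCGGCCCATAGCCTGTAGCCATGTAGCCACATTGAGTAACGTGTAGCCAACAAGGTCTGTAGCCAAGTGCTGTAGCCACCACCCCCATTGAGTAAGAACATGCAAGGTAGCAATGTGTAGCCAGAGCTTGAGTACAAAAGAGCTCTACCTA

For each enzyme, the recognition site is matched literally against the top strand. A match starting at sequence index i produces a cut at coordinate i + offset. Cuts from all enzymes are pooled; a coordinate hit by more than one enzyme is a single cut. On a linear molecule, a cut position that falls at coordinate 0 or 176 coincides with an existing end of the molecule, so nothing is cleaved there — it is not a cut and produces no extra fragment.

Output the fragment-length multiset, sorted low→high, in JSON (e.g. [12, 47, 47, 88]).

[5,8,8,10,11,12,13,13,13,15,17,21,30]

Per-enzyme occurrences:
  PtaV (TTGAGTA, off=3): starts [10, 56, 112, 152] → cuts [13, 59, 115, 155]
  HnxVI (TGTAGCCA, off=5): starts [38, 46, 66, 82, 95, 140] → cuts [43, 51, 71, 87, 100, 145]
  OquIX (AAGGT, off=0): starts [76, 128] → cuts [76, 128]

All cut coordinates (distinct, sorted): [13, 43, 51, 59, 71, 76, 87, 100, 115, 128, 145, 155]

Fragment lengths:
  [0,13): 13 bp
  [13,43): 30 bp
  [43,51): 8 bp
  [51,59): 8 bp
  [59,71): 12 bp
  [71,76): 5 bp
  [76,87): 11 bp
  [87,100): 13 bp
  [100,115): 15 bp
  [115,128): 13 bp
  [128,145): 17 bp
  [145,155): 10 bp
  [155,176): 21 bp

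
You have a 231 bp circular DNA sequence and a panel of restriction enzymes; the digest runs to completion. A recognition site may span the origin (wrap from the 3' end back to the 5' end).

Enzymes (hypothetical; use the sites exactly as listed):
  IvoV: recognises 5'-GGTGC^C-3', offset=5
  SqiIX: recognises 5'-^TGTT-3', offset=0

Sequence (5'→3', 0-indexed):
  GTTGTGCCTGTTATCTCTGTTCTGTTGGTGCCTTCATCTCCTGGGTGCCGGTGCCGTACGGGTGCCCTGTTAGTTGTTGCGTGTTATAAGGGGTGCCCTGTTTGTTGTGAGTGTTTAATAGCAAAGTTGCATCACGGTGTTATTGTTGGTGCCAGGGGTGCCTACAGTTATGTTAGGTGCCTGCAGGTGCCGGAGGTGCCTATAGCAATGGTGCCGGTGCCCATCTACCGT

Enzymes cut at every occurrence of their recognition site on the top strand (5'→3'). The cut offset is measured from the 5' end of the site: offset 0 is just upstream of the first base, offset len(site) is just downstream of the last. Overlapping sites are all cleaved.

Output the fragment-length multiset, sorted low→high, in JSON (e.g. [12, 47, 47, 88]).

Per-enzyme occurrences:
  IvoV (GGTGCC, off=5): starts [26, 43, 49, 60, 91, 147, 156, 175, 185, 194, 209, 215] → cuts [31, 48, 54, 65, 96, 152, 161, 180, 190, 199, 214, 220]
  SqiIX (TGTT, off=0): starts [8, 17, 22, 67, 74, 81, 98, 102, 111, 137, 143, 170, 230] → cuts [8, 17, 22, 67, 74, 81, 98, 102, 111, 137, 143, 170, 230]

All cut coordinates (distinct, sorted): [8, 17, 22, 31, 48, 54, 65, 67, 74, 81, 96, 98, 102, 111, 137, 143, 152, 161, 170, 180, 190, 199, 214, 220, 230]

Fragments:
  8→17: 9 bp
  17→22: 5 bp
  22→31: 9 bp
  31→48: 17 bp
  48→54: 6 bp
  54→65: 11 bp
  65→67: 2 bp
  67→74: 7 bp
  74→81: 7 bp
  81→96: 15 bp
  96→98: 2 bp
  98→102: 4 bp
  102→111: 9 bp
  111→137: 26 bp
  137→143: 6 bp
  143→152: 9 bp
  152→161: 9 bp
  161→170: 9 bp
  170→180: 10 bp
  180→190: 10 bp
  190→199: 9 bp
  199→214: 15 bp
  214→220: 6 bp
  220→230: 10 bp
  230→8 (wrap): 231-230+8 = 9 bp

[2,2,4,5,6,6,6,7,7,9,9,9,9,9,9,9,9,10,10,10,11,15,15,17,26]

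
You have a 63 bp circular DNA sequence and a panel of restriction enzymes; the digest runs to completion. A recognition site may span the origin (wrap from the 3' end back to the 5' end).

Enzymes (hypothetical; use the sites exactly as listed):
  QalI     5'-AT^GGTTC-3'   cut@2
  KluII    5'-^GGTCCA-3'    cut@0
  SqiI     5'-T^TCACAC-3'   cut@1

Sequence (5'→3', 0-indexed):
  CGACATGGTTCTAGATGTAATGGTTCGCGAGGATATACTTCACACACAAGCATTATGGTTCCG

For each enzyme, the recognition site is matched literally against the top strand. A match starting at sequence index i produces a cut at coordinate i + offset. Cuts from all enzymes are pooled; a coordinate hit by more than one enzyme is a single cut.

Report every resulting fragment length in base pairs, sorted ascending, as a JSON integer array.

Site scan:
  QalI ATGGTTC/2: at [4, 19, 54] ⇒ [6, 21, 56]
  KluII (GGTCCA, off=0): no sites
  SqiI TTCACAC/1: at [38] ⇒ [39]

Pooled cuts: [6, 21, 39, 56]

Fragment lengths:
  6→21: 15 bp
  21→39: 18 bp
  39→56: 17 bp
  56→6 (wrap): 63-56+6 = 13 bp

[13,15,17,18]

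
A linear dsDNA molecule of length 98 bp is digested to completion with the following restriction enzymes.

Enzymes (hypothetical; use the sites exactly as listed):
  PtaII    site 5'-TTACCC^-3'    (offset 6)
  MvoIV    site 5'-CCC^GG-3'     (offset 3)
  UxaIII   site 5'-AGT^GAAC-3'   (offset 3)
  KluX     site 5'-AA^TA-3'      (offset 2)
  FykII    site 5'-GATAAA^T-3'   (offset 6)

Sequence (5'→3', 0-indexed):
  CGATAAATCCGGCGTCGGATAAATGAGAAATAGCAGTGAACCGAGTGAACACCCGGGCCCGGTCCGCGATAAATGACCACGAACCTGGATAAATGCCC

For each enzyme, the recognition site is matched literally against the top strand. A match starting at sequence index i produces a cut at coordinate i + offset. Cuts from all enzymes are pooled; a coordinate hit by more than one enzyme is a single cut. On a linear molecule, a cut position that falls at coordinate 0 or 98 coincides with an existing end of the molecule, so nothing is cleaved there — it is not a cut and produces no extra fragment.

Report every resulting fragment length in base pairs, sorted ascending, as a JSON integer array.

Site scan:
  PtaII (TTACCC, off=6): no sites
  MvoIV CCCGG/3: at [51, 57] ⇒ [54, 60]
  UxaIII AGTGAAC/3: at [34, 43] ⇒ [37, 46]
  KluX AATA/2: at [28] ⇒ [30]
  FykII GATAAAT/6: at [1, 17, 67, 87] ⇒ [7, 23, 73, 93]

All cut coordinates (distinct, sorted): [7, 23, 30, 37, 46, 54, 60, 73, 93]

Fragment lengths:
  [0,7): 7 bp
  [7,23): 16 bp
  [23,30): 7 bp
  [30,37): 7 bp
  [37,46): 9 bp
  [46,54): 8 bp
  [54,60): 6 bp
  [60,73): 13 bp
  [73,93): 20 bp
  [93,98): 5 bp

[5,6,7,7,7,8,9,13,16,20]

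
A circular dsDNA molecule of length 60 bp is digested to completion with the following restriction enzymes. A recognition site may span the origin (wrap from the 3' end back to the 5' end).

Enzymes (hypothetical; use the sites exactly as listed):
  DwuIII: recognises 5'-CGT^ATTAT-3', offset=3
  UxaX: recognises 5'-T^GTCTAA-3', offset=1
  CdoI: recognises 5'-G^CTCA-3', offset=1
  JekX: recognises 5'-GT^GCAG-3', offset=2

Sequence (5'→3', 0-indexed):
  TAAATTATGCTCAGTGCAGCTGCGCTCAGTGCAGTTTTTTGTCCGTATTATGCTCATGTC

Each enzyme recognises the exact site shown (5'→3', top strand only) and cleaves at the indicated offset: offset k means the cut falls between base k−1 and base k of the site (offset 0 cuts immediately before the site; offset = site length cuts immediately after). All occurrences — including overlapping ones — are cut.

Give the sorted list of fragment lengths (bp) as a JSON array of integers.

Scan for sites:
  DwuIII CGTATTAT/3: at [43] ⇒ [46]
  UxaX TGTCTAA/1: at [56] ⇒ [57]
  CdoI GCTCA/1: at [8, 23, 51] ⇒ [9, 24, 52]
  JekX GTGCAG/2: at [13, 28] ⇒ [15, 30]

All cut coordinates (distinct, sorted): [9, 15, 24, 30, 46, 52, 57]

Fragments:
  9→15: 6 bp
  15→24: 9 bp
  24→30: 6 bp
  30→46: 16 bp
  46→52: 6 bp
  52→57: 5 bp
  57→9 (wrap): 60-57+9 = 12 bp

[5,6,6,6,9,12,16]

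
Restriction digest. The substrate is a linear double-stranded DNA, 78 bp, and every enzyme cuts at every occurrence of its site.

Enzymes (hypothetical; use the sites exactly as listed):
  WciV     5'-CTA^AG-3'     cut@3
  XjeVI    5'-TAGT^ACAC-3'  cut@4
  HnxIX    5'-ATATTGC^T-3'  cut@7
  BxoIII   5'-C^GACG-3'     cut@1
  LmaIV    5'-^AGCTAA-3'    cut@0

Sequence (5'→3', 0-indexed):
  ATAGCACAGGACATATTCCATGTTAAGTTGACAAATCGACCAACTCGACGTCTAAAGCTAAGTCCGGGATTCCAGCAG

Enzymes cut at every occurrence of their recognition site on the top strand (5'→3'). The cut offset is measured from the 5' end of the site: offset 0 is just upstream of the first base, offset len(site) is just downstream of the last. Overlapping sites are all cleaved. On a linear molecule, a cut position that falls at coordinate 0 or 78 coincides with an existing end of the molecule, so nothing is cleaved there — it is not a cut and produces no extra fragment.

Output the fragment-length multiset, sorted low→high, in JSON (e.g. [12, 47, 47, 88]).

[5,9,18,46]

Per-enzyme occurrences:
  WciV CTAAG/3: at [57] ⇒ [60]
  XjeVI (TAGTACAC, off=4): no sites
  HnxIX (ATATTGCT, off=7): no sites
  BxoIII CGACG/1: at [45] ⇒ [46]
  LmaIV AGCTAA/0: at [55] ⇒ [55]

Pooled cuts: [46, 55, 60]

Fragment lengths:
  [0,46): 46 bp
  [46,55): 9 bp
  [55,60): 5 bp
  [60,78): 18 bp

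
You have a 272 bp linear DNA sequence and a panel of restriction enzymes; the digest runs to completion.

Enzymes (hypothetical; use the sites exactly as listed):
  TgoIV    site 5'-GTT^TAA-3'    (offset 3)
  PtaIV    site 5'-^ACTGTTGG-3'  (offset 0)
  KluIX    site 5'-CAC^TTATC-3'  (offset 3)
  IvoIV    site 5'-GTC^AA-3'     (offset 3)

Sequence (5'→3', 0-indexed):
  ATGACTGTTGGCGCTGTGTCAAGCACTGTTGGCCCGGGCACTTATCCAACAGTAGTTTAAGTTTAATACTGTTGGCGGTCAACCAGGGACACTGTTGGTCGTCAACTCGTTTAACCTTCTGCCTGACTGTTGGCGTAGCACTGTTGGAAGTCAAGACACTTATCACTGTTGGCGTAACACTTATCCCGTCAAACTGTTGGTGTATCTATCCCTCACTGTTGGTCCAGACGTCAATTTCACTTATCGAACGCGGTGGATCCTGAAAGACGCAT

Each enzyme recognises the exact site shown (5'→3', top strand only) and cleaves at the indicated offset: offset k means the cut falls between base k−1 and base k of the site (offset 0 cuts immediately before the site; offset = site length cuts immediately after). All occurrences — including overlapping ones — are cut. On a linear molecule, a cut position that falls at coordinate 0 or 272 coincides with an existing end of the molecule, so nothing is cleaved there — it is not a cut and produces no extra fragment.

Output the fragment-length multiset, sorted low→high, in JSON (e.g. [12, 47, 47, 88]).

Per-enzyme occurrences:
  TgoIV (GTTTAA, off=3): starts [54, 60, 108] → cuts [57, 63, 111]
  PtaIV (ACTGTTGG, off=0): starts [3, 24, 67, 90, 125, 139, 164, 192, 214] → cuts [3, 24, 67, 90, 125, 139, 164, 192, 214]
  KluIX (CACTTATC, off=3): starts [38, 156, 177, 237] → cuts [41, 159, 180, 240]
  IvoIV (GTCAA, off=3): starts [17, 77, 100, 149, 187, 229] → cuts [20, 80, 103, 152, 190, 232]

All cut coordinates (distinct, sorted): [3, 20, 24, 41, 57, 63, 67, 80, 90, 103, 111, 125, 139, 152, 159, 164, 180, 190, 192, 214, 232, 240]

Fragment lengths:
  [0,3): 3 bp
  [3,20): 17 bp
  [20,24): 4 bp
  [24,41): 17 bp
  [41,57): 16 bp
  [57,63): 6 bp
  [63,67): 4 bp
  [67,80): 13 bp
  [80,90): 10 bp
  [90,103): 13 bp
  [103,111): 8 bp
  [111,125): 14 bp
  [125,139): 14 bp
  [139,152): 13 bp
  [152,159): 7 bp
  [159,164): 5 bp
  [164,180): 16 bp
  [180,190): 10 bp
  [190,192): 2 bp
  [192,214): 22 bp
  [214,232): 18 bp
  [232,240): 8 bp
  [240,272): 32 bp

[2,3,4,4,5,6,7,8,8,10,10,13,13,13,14,14,16,16,17,17,18,22,32]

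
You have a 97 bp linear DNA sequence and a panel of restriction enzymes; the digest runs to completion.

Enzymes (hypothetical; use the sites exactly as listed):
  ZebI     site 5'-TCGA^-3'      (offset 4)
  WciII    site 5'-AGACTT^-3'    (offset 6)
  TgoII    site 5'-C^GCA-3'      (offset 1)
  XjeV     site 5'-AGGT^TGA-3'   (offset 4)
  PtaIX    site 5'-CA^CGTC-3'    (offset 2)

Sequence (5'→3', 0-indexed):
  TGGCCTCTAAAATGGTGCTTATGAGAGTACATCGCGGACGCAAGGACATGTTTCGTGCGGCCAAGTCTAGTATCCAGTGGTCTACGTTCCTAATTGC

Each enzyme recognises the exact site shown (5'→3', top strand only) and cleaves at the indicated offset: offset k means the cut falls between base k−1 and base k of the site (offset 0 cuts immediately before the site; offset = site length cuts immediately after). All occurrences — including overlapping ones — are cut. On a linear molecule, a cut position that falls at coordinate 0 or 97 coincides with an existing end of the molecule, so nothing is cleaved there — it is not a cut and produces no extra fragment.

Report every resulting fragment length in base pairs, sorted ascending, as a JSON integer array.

Site scan:
  ZebI (TCGA, off=4): no sites
  WciII (AGACTT, off=6): no sites
  TgoII CGCA/1: at [38] ⇒ [39]
  XjeV (AGGTTGA, off=4): no sites
  PtaIX (CACGTC, off=2): no sites

Pooled cuts: [39]

Fragment lengths:
  [0,39): 39 bp
  [39,97): 58 bp

[39,58]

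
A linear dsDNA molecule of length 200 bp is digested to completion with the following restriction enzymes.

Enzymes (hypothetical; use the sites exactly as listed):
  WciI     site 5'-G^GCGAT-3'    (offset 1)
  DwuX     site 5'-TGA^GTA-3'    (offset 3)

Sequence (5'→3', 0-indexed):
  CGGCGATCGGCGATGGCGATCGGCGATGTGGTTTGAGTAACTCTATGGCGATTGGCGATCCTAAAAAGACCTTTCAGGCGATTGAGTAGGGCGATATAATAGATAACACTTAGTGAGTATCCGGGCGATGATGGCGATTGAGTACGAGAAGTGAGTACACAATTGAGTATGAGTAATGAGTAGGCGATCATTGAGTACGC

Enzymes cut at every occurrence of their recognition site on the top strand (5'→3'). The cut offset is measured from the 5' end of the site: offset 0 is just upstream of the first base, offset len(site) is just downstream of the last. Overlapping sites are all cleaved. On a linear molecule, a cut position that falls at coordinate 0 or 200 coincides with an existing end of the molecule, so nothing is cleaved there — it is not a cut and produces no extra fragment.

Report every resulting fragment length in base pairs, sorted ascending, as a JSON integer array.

[2,4,5,6,6,6,7,7,7,7,8,8,8,9,11,11,12,13,14,23,26]

Site scan:
  WciI (GGCGAT, off=1): starts [1, 8, 14, 21, 46, 53, 76, 89, 123, 132, 182] → cuts [2, 9, 15, 22, 47, 54, 77, 90, 124, 133, 183]
  DwuX (TGAGTA, off=3): starts [33, 82, 113, 138, 151, 163, 169, 176, 191] → cuts [36, 85, 116, 141, 154, 166, 172, 179, 194]

Pooled cuts: [2, 9, 15, 22, 36, 47, 54, 77, 85, 90, 116, 124, 133, 141, 154, 166, 172, 179, 183, 194]

Fragments:
  [0,2): 2 bp
  [2,9): 7 bp
  [9,15): 6 bp
  [15,22): 7 bp
  [22,36): 14 bp
  [36,47): 11 bp
  [47,54): 7 bp
  [54,77): 23 bp
  [77,85): 8 bp
  [85,90): 5 bp
  [90,116): 26 bp
  [116,124): 8 bp
  [124,133): 9 bp
  [133,141): 8 bp
  [141,154): 13 bp
  [154,166): 12 bp
  [166,172): 6 bp
  [172,179): 7 bp
  [179,183): 4 bp
  [183,194): 11 bp
  [194,200): 6 bp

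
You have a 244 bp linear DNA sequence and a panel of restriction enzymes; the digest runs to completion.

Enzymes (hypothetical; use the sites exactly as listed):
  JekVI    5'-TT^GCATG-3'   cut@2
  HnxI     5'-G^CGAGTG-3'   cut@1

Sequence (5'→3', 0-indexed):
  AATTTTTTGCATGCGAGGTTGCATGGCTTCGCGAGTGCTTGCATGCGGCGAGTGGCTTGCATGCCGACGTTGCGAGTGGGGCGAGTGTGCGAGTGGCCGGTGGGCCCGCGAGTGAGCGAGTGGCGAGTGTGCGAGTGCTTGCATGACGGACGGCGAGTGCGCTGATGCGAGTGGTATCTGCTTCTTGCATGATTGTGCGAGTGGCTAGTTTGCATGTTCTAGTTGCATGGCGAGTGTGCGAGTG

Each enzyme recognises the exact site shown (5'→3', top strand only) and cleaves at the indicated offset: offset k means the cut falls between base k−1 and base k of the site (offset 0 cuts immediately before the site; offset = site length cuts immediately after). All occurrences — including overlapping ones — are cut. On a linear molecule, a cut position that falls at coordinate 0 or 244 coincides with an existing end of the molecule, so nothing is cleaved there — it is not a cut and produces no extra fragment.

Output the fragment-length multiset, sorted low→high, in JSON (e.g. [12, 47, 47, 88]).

[6,6,7,8,8,8,8,8,8,9,9,9,10,11,11,12,13,13,14,14,14,19,19]

Per-enzyme occurrences:
  JekVI (TTGCATG, off=2): starts [6, 18, 38, 56, 138, 184, 209, 222] → cuts [8, 20, 40, 58, 140, 186, 211, 224]
  HnxI (GCGAGTG, off=1): starts [30, 47, 71, 80, 88, 107, 115, 122, 130, 152, 166, 196, 229, 237] → cuts [31, 48, 72, 81, 89, 108, 116, 123, 131, 153, 167, 197, 230, 238]

Pooled cuts: [8, 20, 31, 40, 48, 58, 72, 81, 89, 108, 116, 123, 131, 140, 153, 167, 186, 197, 211, 224, 230, 238]

Fragments:
  [0,8): 8 bp
  [8,20): 12 bp
  [20,31): 11 bp
  [31,40): 9 bp
  [40,48): 8 bp
  [48,58): 10 bp
  [58,72): 14 bp
  [72,81): 9 bp
  [81,89): 8 bp
  [89,108): 19 bp
  [108,116): 8 bp
  [116,123): 7 bp
  [123,131): 8 bp
  [131,140): 9 bp
  [140,153): 13 bp
  [153,167): 14 bp
  [167,186): 19 bp
  [186,197): 11 bp
  [197,211): 14 bp
  [211,224): 13 bp
  [224,230): 6 bp
  [230,238): 8 bp
  [238,244): 6 bp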